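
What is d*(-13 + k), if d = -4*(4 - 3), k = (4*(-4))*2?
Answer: 180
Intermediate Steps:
k = -32 (k = -16*2 = -32)
d = -4 (d = -4*1 = -4)
d*(-13 + k) = -4*(-13 - 32) = -4*(-45) = 180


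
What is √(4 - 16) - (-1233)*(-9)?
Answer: -11097 + 2*I*√3 ≈ -11097.0 + 3.4641*I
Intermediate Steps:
√(4 - 16) - (-1233)*(-9) = √(-12) - 137*81 = 2*I*√3 - 11097 = -11097 + 2*I*√3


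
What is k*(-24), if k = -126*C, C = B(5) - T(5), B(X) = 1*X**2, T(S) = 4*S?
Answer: 15120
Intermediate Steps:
B(X) = X**2
C = 5 (C = 5**2 - 4*5 = 25 - 1*20 = 25 - 20 = 5)
k = -630 (k = -126*5 = -630)
k*(-24) = -630*(-24) = 15120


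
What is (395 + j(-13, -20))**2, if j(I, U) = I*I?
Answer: 318096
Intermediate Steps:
j(I, U) = I**2
(395 + j(-13, -20))**2 = (395 + (-13)**2)**2 = (395 + 169)**2 = 564**2 = 318096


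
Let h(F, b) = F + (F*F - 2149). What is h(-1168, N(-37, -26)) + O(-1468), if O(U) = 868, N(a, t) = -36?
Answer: 1361775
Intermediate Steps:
h(F, b) = -2149 + F + F² (h(F, b) = F + (F² - 2149) = F + (-2149 + F²) = -2149 + F + F²)
h(-1168, N(-37, -26)) + O(-1468) = (-2149 - 1168 + (-1168)²) + 868 = (-2149 - 1168 + 1364224) + 868 = 1360907 + 868 = 1361775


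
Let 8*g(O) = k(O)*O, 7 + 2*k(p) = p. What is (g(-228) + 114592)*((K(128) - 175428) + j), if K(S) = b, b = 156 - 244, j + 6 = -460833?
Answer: -300208743865/4 ≈ -7.5052e+10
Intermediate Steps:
j = -460839 (j = -6 - 460833 = -460839)
k(p) = -7/2 + p/2
b = -88
K(S) = -88
g(O) = O*(-7/2 + O/2)/8 (g(O) = ((-7/2 + O/2)*O)/8 = (O*(-7/2 + O/2))/8 = O*(-7/2 + O/2)/8)
(g(-228) + 114592)*((K(128) - 175428) + j) = ((1/16)*(-228)*(-7 - 228) + 114592)*((-88 - 175428) - 460839) = ((1/16)*(-228)*(-235) + 114592)*(-175516 - 460839) = (13395/4 + 114592)*(-636355) = (471763/4)*(-636355) = -300208743865/4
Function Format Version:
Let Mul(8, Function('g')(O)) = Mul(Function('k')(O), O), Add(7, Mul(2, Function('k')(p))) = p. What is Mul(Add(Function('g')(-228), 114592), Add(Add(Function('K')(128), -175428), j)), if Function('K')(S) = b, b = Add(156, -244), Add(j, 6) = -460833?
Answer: Rational(-300208743865, 4) ≈ -7.5052e+10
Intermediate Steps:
j = -460839 (j = Add(-6, -460833) = -460839)
Function('k')(p) = Add(Rational(-7, 2), Mul(Rational(1, 2), p))
b = -88
Function('K')(S) = -88
Function('g')(O) = Mul(Rational(1, 8), O, Add(Rational(-7, 2), Mul(Rational(1, 2), O))) (Function('g')(O) = Mul(Rational(1, 8), Mul(Add(Rational(-7, 2), Mul(Rational(1, 2), O)), O)) = Mul(Rational(1, 8), Mul(O, Add(Rational(-7, 2), Mul(Rational(1, 2), O)))) = Mul(Rational(1, 8), O, Add(Rational(-7, 2), Mul(Rational(1, 2), O))))
Mul(Add(Function('g')(-228), 114592), Add(Add(Function('K')(128), -175428), j)) = Mul(Add(Mul(Rational(1, 16), -228, Add(-7, -228)), 114592), Add(Add(-88, -175428), -460839)) = Mul(Add(Mul(Rational(1, 16), -228, -235), 114592), Add(-175516, -460839)) = Mul(Add(Rational(13395, 4), 114592), -636355) = Mul(Rational(471763, 4), -636355) = Rational(-300208743865, 4)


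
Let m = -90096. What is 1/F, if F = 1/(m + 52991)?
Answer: -37105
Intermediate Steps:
F = -1/37105 (F = 1/(-90096 + 52991) = 1/(-37105) = -1/37105 ≈ -2.6951e-5)
1/F = 1/(-1/37105) = -37105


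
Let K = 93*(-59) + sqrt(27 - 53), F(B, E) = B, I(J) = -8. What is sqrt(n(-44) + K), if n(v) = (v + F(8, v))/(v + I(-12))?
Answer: sqrt(-927186 + 169*I*sqrt(26))/13 ≈ 0.03442 + 74.07*I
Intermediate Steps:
K = -5487 + I*sqrt(26) (K = -5487 + sqrt(-26) = -5487 + I*sqrt(26) ≈ -5487.0 + 5.099*I)
n(v) = (8 + v)/(-8 + v) (n(v) = (v + 8)/(v - 8) = (8 + v)/(-8 + v))
sqrt(n(-44) + K) = sqrt((8 - 44)/(-8 - 44) + (-5487 + I*sqrt(26))) = sqrt(-36/(-52) + (-5487 + I*sqrt(26))) = sqrt(-1/52*(-36) + (-5487 + I*sqrt(26))) = sqrt(9/13 + (-5487 + I*sqrt(26))) = sqrt(-71322/13 + I*sqrt(26))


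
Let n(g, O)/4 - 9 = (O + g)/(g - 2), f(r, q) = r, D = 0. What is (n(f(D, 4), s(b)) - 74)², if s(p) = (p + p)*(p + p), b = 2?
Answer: 4900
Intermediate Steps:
s(p) = 4*p² (s(p) = (2*p)*(2*p) = 4*p²)
n(g, O) = 36 + 4*(O + g)/(-2 + g) (n(g, O) = 36 + 4*((O + g)/(g - 2)) = 36 + 4*((O + g)/(-2 + g)) = 36 + 4*(O + g)/(-2 + g))
(n(f(D, 4), s(b)) - 74)² = (4*(-18 + 4*2² + 10*0)/(-2 + 0) - 74)² = (4*(-18 + 4*4 + 0)/(-2) - 74)² = (4*(-½)*(-18 + 16 + 0) - 74)² = (4*(-½)*(-2) - 74)² = (4 - 74)² = (-70)² = 4900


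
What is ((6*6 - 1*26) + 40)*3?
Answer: 150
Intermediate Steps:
((6*6 - 1*26) + 40)*3 = ((36 - 26) + 40)*3 = (10 + 40)*3 = 50*3 = 150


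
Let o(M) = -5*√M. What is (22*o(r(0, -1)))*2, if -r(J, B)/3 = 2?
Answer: -220*I*√6 ≈ -538.89*I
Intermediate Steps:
r(J, B) = -6 (r(J, B) = -3*2 = -6)
(22*o(r(0, -1)))*2 = (22*(-5*I*√6))*2 = -110*I*√6*2 = -220*I*√6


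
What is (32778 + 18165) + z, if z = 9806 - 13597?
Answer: 47152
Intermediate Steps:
z = -3791
(32778 + 18165) + z = (32778 + 18165) - 3791 = 50943 - 3791 = 47152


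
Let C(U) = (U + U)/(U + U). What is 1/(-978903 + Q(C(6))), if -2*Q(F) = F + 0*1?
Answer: -2/1957807 ≈ -1.0216e-6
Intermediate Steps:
C(U) = 1 (C(U) = (2*U)/((2*U)) = (2*U)*(1/(2*U)) = 1)
Q(F) = -F/2 (Q(F) = -(F + 0*1)/2 = -(F + 0)/2 = -F/2)
1/(-978903 + Q(C(6))) = 1/(-978903 - ½*1) = 1/(-978903 - ½) = 1/(-1957807/2) = -2/1957807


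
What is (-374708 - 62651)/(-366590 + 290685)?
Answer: 25727/4465 ≈ 5.7619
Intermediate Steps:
(-374708 - 62651)/(-366590 + 290685) = -437359/(-75905) = -437359*(-1/75905) = 25727/4465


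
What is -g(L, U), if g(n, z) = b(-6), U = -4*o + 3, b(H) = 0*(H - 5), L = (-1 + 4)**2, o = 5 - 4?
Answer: 0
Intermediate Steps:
o = 1
L = 9 (L = 3**2 = 9)
b(H) = 0 (b(H) = 0*(-5 + H) = 0)
U = -1 (U = -4*1 + 3 = -4 + 3 = -1)
g(n, z) = 0
-g(L, U) = -1*0 = 0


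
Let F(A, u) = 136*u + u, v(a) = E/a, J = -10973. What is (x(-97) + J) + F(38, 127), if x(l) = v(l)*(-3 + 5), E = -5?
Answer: 623332/97 ≈ 6426.1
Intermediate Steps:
v(a) = -5/a
F(A, u) = 137*u
x(l) = -10/l (x(l) = (-5/l)*(-3 + 5) = -5/l*2 = -10/l)
(x(-97) + J) + F(38, 127) = (-10/(-97) - 10973) + 137*127 = (-10*(-1/97) - 10973) + 17399 = (10/97 - 10973) + 17399 = -1064371/97 + 17399 = 623332/97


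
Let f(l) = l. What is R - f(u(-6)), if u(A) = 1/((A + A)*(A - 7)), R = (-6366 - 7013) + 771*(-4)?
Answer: -2568229/156 ≈ -16463.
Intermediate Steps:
R = -16463 (R = -13379 - 3084 = -16463)
u(A) = 1/(2*A*(-7 + A)) (u(A) = 1/((2*A)*(-7 + A)) = 1/(2*A*(-7 + A)))
R - f(u(-6)) = -16463 - 1/(2*(-6)*(-7 - 6)) = -16463 - (-1)/(2*6*(-13)) = -16463 - (-1)*(-1)/(2*6*13) = -16463 - 1*1/156 = -16463 - 1/156 = -2568229/156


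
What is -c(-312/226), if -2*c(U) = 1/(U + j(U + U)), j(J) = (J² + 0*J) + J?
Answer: 12769/88920 ≈ 0.14360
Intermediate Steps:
j(J) = J + J² (j(J) = (J² + 0) + J = J² + J = J + J²)
c(U) = -1/(2*(U + 2*U*(1 + 2*U))) (c(U) = -1/(2*(U + (U + U)*(1 + (U + U)))) = -1/(2*(U + (2*U)*(1 + 2*U))) = -1/(2*(U + 2*U*(1 + 2*U))))
-c(-312/226) = -(-1)/(2*((-312/226))*(3 + 4*(-312/226))) = -(-1)/(2*((-312*1/226))*(3 + 4*(-312*1/226))) = -(-1)/(2*(-156/113)*(3 + 4*(-156/113))) = -(-1)*(-113)/(2*156*(3 - 624/113)) = -(-1)*(-113)/(2*156*(-285/113)) = -(-1)*(-113)*(-113)/(2*156*285) = -1*(-12769/88920) = 12769/88920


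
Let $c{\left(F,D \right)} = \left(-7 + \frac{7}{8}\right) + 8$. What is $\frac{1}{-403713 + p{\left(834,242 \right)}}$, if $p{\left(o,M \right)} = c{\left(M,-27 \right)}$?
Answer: $- \frac{8}{3229689} \approx -2.477 \cdot 10^{-6}$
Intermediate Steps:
$c{\left(F,D \right)} = \frac{15}{8}$ ($c{\left(F,D \right)} = \left(-7 + 7 \cdot \frac{1}{8}\right) + 8 = \left(-7 + \frac{7}{8}\right) + 8 = - \frac{49}{8} + 8 = \frac{15}{8}$)
$p{\left(o,M \right)} = \frac{15}{8}$
$\frac{1}{-403713 + p{\left(834,242 \right)}} = \frac{1}{-403713 + \frac{15}{8}} = \frac{1}{- \frac{3229689}{8}} = - \frac{8}{3229689}$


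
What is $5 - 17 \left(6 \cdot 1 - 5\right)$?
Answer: $-12$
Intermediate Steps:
$5 - 17 \left(6 \cdot 1 - 5\right) = 5 - 17 \left(6 - 5\right) = 5 - 17 = -12$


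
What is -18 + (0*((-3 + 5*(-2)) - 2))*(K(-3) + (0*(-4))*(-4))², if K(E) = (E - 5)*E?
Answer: -18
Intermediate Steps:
K(E) = E*(-5 + E) (K(E) = (-5 + E)*E = E*(-5 + E))
-18 + (0*((-3 + 5*(-2)) - 2))*(K(-3) + (0*(-4))*(-4))² = -18 + (0*((-3 + 5*(-2)) - 2))*(-3*(-5 - 3) + (0*(-4))*(-4))² = -18 + (0*((-3 - 10) - 2))*(-3*(-8) + 0*(-4))² = -18 + (0*(-13 - 2))*(24 + 0)² = -18 + (0*(-15))*24² = -18 + 0*576 = -18 + 0 = -18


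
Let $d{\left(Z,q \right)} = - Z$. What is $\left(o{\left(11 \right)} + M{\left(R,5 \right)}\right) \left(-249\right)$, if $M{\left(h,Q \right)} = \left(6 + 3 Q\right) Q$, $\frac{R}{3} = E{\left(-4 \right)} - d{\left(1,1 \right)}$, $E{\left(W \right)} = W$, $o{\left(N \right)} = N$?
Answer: $-28884$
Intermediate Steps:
$R = -9$ ($R = 3 \left(-4 - \left(-1\right) 1\right) = 3 \left(-4 - -1\right) = 3 \left(-4 + 1\right) = 3 \left(-3\right) = -9$)
$M{\left(h,Q \right)} = Q \left(6 + 3 Q\right)$
$\left(o{\left(11 \right)} + M{\left(R,5 \right)}\right) \left(-249\right) = \left(11 + 3 \cdot 5 \left(2 + 5\right)\right) \left(-249\right) = \left(11 + 3 \cdot 5 \cdot 7\right) \left(-249\right) = \left(11 + 105\right) \left(-249\right) = 116 \left(-249\right) = -28884$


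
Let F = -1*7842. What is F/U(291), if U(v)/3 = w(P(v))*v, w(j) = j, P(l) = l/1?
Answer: -2614/84681 ≈ -0.030869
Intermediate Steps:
P(l) = l (P(l) = l*1 = l)
U(v) = 3*v² (U(v) = 3*(v*v) = 3*v²)
F = -7842
F/U(291) = -7842/(3*291²) = -7842/(3*84681) = -7842/254043 = -7842*1/254043 = -2614/84681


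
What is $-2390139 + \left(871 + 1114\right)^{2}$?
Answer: $1550086$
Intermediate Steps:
$-2390139 + \left(871 + 1114\right)^{2} = -2390139 + 1985^{2} = -2390139 + 3940225 = 1550086$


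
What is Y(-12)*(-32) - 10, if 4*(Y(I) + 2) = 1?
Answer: 46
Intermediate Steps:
Y(I) = -7/4 (Y(I) = -2 + (¼)*1 = -2 + ¼ = -7/4)
Y(-12)*(-32) - 10 = -7/4*(-32) - 10 = 56 - 10 = 46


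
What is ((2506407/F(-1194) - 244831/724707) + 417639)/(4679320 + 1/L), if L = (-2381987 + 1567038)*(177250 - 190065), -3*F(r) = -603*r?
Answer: 4958042976872126545899605/55552447446045938869617486 ≈ 0.089250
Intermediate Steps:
F(r) = 201*r (F(r) = -(-201)*r = 201*r)
L = 10443571435 (L = -814949*(-12815) = 10443571435)
((2506407/F(-1194) - 244831/724707) + 417639)/(4679320 + 1/L) = ((2506407/((201*(-1194))) - 244831/724707) + 417639)/(4679320 + 1/10443571435) = ((2506407/(-239994) - 244831*1/724707) + 417639)/(4679320 + 1/10443571435) = ((2506407*(-1/239994) - 244831/724707) + 417639)/(48868812687224201/10443571435) = ((-835469/79998 - 244831/724707) + 417639)*(10443571435/48868812687224201) = (-208352074307/19325036862 + 417639)*(10443571435/48868812687224201) = (8070680717934511/19325036862)*(10443571435/48868812687224201) = 4958042976872126545899605/55552447446045938869617486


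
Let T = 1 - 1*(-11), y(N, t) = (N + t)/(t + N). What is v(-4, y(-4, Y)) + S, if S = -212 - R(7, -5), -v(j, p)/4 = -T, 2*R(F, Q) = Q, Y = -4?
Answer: -323/2 ≈ -161.50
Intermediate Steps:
R(F, Q) = Q/2
y(N, t) = 1 (y(N, t) = (N + t)/(N + t) = 1)
T = 12 (T = 1 + 11 = 12)
v(j, p) = 48 (v(j, p) = -(-4)*12 = -4*(-12) = 48)
S = -419/2 (S = -212 - (-5)/2 = -212 - 1*(-5/2) = -212 + 5/2 = -419/2 ≈ -209.50)
v(-4, y(-4, Y)) + S = 48 - 419/2 = -323/2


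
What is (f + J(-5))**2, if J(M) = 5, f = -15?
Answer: 100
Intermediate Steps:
(f + J(-5))**2 = (-15 + 5)**2 = (-10)**2 = 100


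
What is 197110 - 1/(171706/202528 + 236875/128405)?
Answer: 1380195698378446/7002172893 ≈ 1.9711e+5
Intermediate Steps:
197110 - 1/(171706/202528 + 236875/128405) = 197110 - 1/(171706*(1/202528) + 236875*(1/128405)) = 197110 - 1/(85853/101264 + 47375/25681) = 197110 - 1/7002172893/2600560784 = 197110 - 1*2600560784/7002172893 = 197110 - 2600560784/7002172893 = 1380195698378446/7002172893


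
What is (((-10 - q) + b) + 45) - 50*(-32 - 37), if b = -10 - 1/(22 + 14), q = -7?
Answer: 125351/36 ≈ 3482.0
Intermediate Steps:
b = -361/36 (b = -10 - 1/36 = -361/36 ≈ -10.028)
(((-10 - q) + b) + 45) - 50*(-32 - 37) = (((-10 - 1*(-7)) - 361/36) + 45) - 50*(-32 - 37) = (((-10 + 7) - 361/36) + 45) - 50*(-69) = ((-3 - 361/36) + 45) + 3450 = (-469/36 + 45) + 3450 = 1151/36 + 3450 = 125351/36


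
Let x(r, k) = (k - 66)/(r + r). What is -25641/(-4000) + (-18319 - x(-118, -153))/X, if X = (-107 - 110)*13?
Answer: 8591165399/665756000 ≈ 12.904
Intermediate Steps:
x(r, k) = (-66 + k)/(2*r) (x(r, k) = (-66 + k)/((2*r)) = (-66 + k)*(1/(2*r)) = (-66 + k)/(2*r))
X = -2821 (X = -217*13 = -2821)
-25641/(-4000) + (-18319 - x(-118, -153))/X = -25641/(-4000) + (-18319 - (-66 - 153)/(2*(-118)))/(-2821) = -25641*(-1/4000) + (-18319 - (-1)*(-219)/(2*118))*(-1/2821) = 25641/4000 + (-18319 - 1*219/236)*(-1/2821) = 25641/4000 + (-18319 - 219/236)*(-1/2821) = 25641/4000 - 4323503/236*(-1/2821) = 25641/4000 + 4323503/665756 = 8591165399/665756000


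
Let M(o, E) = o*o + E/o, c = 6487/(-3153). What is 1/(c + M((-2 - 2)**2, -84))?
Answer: 12612/3136511 ≈ 0.0040210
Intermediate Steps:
c = -6487/3153 (c = 6487*(-1/3153) = -6487/3153 ≈ -2.0574)
M(o, E) = o**2 + E/o
1/(c + M((-2 - 2)**2, -84)) = 1/(-6487/3153 + (-84 + ((-2 - 2)**2)**3)/((-2 - 2)**2)) = 1/(-6487/3153 + (-84 + ((-4)**2)**3)/((-4)**2)) = 1/(-6487/3153 + (-84 + 16**3)/16) = 1/(-6487/3153 + (-84 + 4096)/16) = 1/(-6487/3153 + (1/16)*4012) = 1/(-6487/3153 + 1003/4) = 1/(3136511/12612) = 12612/3136511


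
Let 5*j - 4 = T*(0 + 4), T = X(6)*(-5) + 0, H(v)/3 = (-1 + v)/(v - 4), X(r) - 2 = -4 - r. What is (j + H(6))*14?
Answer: 2821/5 ≈ 564.20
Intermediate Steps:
X(r) = -2 - r (X(r) = 2 + (-4 - r) = -2 - r)
H(v) = 3*(-1 + v)/(-4 + v) (H(v) = 3*((-1 + v)/(v - 4)) = 3*((-1 + v)/(-4 + v)) = 3*(-1 + v)/(-4 + v))
T = 40 (T = (-2 - 1*6)*(-5) + 0 = (-2 - 6)*(-5) + 0 = -8*(-5) + 0 = 40 + 0 = 40)
j = 164/5 (j = 4/5 + (40*(0 + 4))/5 = 4/5 + (40*4)/5 = 4/5 + (1/5)*160 = 4/5 + 32 = 164/5 ≈ 32.800)
(j + H(6))*14 = (164/5 + 3*(-1 + 6)/(-4 + 6))*14 = (164/5 + 3*5/2)*14 = (164/5 + 3*(1/2)*5)*14 = (164/5 + 15/2)*14 = (403/10)*14 = 2821/5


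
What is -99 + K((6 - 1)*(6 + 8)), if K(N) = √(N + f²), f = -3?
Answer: -99 + √79 ≈ -90.112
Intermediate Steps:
K(N) = √(9 + N) (K(N) = √(N + (-3)²) = √(N + 9) = √(9 + N))
-99 + K((6 - 1)*(6 + 8)) = -99 + √(9 + (6 - 1)*(6 + 8)) = -99 + √(9 + 5*14) = -99 + √(9 + 70) = -99 + √79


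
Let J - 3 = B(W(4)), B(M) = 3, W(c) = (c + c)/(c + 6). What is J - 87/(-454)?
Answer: 2811/454 ≈ 6.1916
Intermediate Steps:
W(c) = 2*c/(6 + c) (W(c) = (2*c)/(6 + c) = 2*c/(6 + c))
J = 6 (J = 3 + 3 = 6)
J - 87/(-454) = 6 - 87/(-454) = 6 - 87*(-1/454) = 6 + 87/454 = 2811/454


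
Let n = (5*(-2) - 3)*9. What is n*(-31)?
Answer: 3627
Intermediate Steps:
n = -117 (n = (-10 - 3)*9 = -13*9 = -117)
n*(-31) = -117*(-31) = 3627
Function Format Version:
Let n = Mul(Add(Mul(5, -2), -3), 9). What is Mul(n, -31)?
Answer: 3627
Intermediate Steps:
n = -117 (n = Mul(Add(-10, -3), 9) = Mul(-13, 9) = -117)
Mul(n, -31) = Mul(-117, -31) = 3627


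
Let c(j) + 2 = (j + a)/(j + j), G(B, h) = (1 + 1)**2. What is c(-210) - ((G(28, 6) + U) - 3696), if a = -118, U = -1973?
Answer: 594697/105 ≈ 5663.8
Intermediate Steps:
G(B, h) = 4 (G(B, h) = 2**2 = 4)
c(j) = -2 + (-118 + j)/(2*j) (c(j) = -2 + (j - 118)/(j + j) = -2 + (-118 + j)/((2*j)) = -2 + (-118 + j)*(1/(2*j)) = -2 + (-118 + j)/(2*j))
c(-210) - ((G(28, 6) + U) - 3696) = (-3/2 - 59/(-210)) - ((4 - 1973) - 3696) = (-3/2 - 59*(-1/210)) - (-1969 - 3696) = (-3/2 + 59/210) - 1*(-5665) = -128/105 + 5665 = 594697/105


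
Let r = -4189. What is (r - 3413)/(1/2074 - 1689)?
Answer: 15766548/3502985 ≈ 4.5009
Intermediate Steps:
(r - 3413)/(1/2074 - 1689) = (-4189 - 3413)/(1/2074 - 1689) = -7602/(1/2074 - 1689) = -7602/(-3502985/2074) = -7602*(-2074/3502985) = 15766548/3502985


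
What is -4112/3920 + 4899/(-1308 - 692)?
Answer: -342851/98000 ≈ -3.4985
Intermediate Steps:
-4112/3920 + 4899/(-1308 - 692) = -4112*1/3920 + 4899/(-2000) = -257/245 + 4899*(-1/2000) = -257/245 - 4899/2000 = -342851/98000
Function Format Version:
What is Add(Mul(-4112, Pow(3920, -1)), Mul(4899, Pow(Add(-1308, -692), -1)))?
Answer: Rational(-342851, 98000) ≈ -3.4985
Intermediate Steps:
Add(Mul(-4112, Pow(3920, -1)), Mul(4899, Pow(Add(-1308, -692), -1))) = Add(Mul(-4112, Rational(1, 3920)), Mul(4899, Pow(-2000, -1))) = Add(Rational(-257, 245), Mul(4899, Rational(-1, 2000))) = Add(Rational(-257, 245), Rational(-4899, 2000)) = Rational(-342851, 98000)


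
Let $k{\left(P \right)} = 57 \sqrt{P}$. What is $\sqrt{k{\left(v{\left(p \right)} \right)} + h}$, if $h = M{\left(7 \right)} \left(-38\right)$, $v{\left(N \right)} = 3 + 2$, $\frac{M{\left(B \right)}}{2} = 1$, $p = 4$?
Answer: $\sqrt{-76 + 57 \sqrt{5}} \approx 7.1733$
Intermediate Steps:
$M{\left(B \right)} = 2$ ($M{\left(B \right)} = 2 \cdot 1 = 2$)
$v{\left(N \right)} = 5$
$h = -76$ ($h = 2 \left(-38\right) = -76$)
$\sqrt{k{\left(v{\left(p \right)} \right)} + h} = \sqrt{57 \sqrt{5} - 76} = \sqrt{-76 + 57 \sqrt{5}}$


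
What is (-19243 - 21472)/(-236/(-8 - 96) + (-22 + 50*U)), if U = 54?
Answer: -1058590/69687 ≈ -15.191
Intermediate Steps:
(-19243 - 21472)/(-236/(-8 - 96) + (-22 + 50*U)) = (-19243 - 21472)/(-236/(-8 - 96) + (-22 + 50*54)) = -40715/(-236/(-104) + (-22 + 2700)) = -40715/(-1/104*(-236) + 2678) = -40715/(59/26 + 2678) = -40715/69687/26 = -40715*26/69687 = -1058590/69687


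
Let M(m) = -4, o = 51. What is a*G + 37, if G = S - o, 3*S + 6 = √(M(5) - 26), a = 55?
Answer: -2878 + 55*I*√30/3 ≈ -2878.0 + 100.42*I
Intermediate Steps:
S = -2 + I*√30/3 (S = -2 + √(-4 - 26)/3 = -2 + √(-30)/3 = -2 + (I*√30)/3 = -2 + I*√30/3 ≈ -2.0 + 1.8257*I)
G = -53 + I*√30/3 (G = (-2 + I*√30/3) - 1*51 = (-2 + I*√30/3) - 51 = -53 + I*√30/3 ≈ -53.0 + 1.8257*I)
a*G + 37 = 55*(-53 + I*√30/3) + 37 = (-2915 + 55*I*√30/3) + 37 = -2878 + 55*I*√30/3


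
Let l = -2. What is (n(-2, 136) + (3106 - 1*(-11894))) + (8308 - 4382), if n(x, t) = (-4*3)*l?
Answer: 18950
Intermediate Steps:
n(x, t) = 24 (n(x, t) = -4*3*(-2) = -12*(-2) = 24)
(n(-2, 136) + (3106 - 1*(-11894))) + (8308 - 4382) = (24 + (3106 - 1*(-11894))) + (8308 - 4382) = (24 + (3106 + 11894)) + 3926 = (24 + 15000) + 3926 = 15024 + 3926 = 18950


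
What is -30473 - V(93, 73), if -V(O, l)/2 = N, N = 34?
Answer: -30405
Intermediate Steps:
V(O, l) = -68 (V(O, l) = -2*34 = -68)
-30473 - V(93, 73) = -30473 - 1*(-68) = -30473 + 68 = -30405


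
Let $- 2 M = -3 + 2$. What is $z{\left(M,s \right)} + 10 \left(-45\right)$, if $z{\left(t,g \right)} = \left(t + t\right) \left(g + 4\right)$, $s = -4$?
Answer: $-450$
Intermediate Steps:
$M = \frac{1}{2}$ ($M = - \frac{-3 + 2}{2} = \left(- \frac{1}{2}\right) \left(-1\right) = \frac{1}{2} \approx 0.5$)
$z{\left(t,g \right)} = 2 t \left(4 + g\right)$
$z{\left(M,s \right)} + 10 \left(-45\right) = 2 \cdot \frac{1}{2} \left(4 - 4\right) + 10 \left(-45\right) = 2 \cdot \frac{1}{2} \cdot 0 - 450 = 0 - 450 = -450$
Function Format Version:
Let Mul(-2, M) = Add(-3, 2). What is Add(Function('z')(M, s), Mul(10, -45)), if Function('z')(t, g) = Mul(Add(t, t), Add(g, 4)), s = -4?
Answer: -450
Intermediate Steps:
M = Rational(1, 2) (M = Mul(Rational(-1, 2), Add(-3, 2)) = Mul(Rational(-1, 2), -1) = Rational(1, 2) ≈ 0.50000)
Function('z')(t, g) = Mul(2, t, Add(4, g)) (Function('z')(t, g) = Mul(Mul(2, t), Add(4, g)) = Mul(2, t, Add(4, g)))
Add(Function('z')(M, s), Mul(10, -45)) = Add(Mul(2, Rational(1, 2), Add(4, -4)), Mul(10, -45)) = Add(Mul(2, Rational(1, 2), 0), -450) = Add(0, -450) = -450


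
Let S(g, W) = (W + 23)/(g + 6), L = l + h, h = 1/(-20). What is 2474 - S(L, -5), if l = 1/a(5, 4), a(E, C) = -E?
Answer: 56830/23 ≈ 2470.9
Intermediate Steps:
l = -⅕ (l = 1/(-1*5) = 1/(-5) = -⅕ ≈ -0.20000)
h = -1/20 ≈ -0.050000
L = -¼ (L = -⅕ - 1/20 = -¼ ≈ -0.25000)
S(g, W) = (23 + W)/(6 + g)
2474 - S(L, -5) = 2474 - (23 - 5)/(6 - ¼) = 2474 - 18/23/4 = 2474 - 4*18/23 = 2474 - 1*72/23 = 2474 - 72/23 = 56830/23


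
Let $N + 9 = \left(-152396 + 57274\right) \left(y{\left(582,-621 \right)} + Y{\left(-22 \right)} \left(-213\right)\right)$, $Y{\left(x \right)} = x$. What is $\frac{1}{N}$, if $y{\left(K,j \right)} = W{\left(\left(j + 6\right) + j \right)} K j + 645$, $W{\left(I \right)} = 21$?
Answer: $\frac{1}{721455757773} \approx 1.3861 \cdot 10^{-12}$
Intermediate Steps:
$y{\left(K,j \right)} = 645 + 21 K j$ ($y{\left(K,j \right)} = 21 K j + 645 = 645 + 21 K j$)
$N = 721455757773$ ($N = -9 + \left(-152396 + 57274\right) \left(\left(645 + 21 \cdot 582 \left(-621\right)\right) - -4686\right) = -9 - 95122 \left(\left(645 - 7589862\right) + 4686\right) = -9 - 95122 \left(-7589217 + 4686\right) = -9 - -721455757782 = -9 + 721455757782 = 721455757773$)
$\frac{1}{N} = \frac{1}{721455757773}$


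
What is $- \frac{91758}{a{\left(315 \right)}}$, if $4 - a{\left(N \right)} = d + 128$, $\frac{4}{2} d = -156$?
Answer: $\frac{45879}{23} \approx 1994.7$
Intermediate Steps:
$d = -78$ ($d = \frac{1}{2} \left(-156\right) = -78$)
$a{\left(N \right)} = -46$ ($a{\left(N \right)} = 4 - \left(-78 + 128\right) = 4 - 50 = -46$)
$- \frac{91758}{a{\left(315 \right)}} = - \frac{91758}{-46} = \left(-91758\right) \left(- \frac{1}{46}\right) = \frac{45879}{23}$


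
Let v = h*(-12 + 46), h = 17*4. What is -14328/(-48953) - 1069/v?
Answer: -19204421/113179336 ≈ -0.16968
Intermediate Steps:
h = 68
v = 2312 (v = 68*(-12 + 46) = 68*34 = 2312)
-14328/(-48953) - 1069/v = -14328/(-48953) - 1069/2312 = -14328*(-1/48953) - 1069*1/2312 = 14328/48953 - 1069/2312 = -19204421/113179336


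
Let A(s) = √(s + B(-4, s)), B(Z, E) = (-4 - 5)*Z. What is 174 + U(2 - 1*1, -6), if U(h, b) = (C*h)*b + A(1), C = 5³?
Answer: -576 + √37 ≈ -569.92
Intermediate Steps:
B(Z, E) = -9*Z
A(s) = √(36 + s) (A(s) = √(s - 9*(-4)) = √(s + 36) = √(36 + s))
C = 125
U(h, b) = √37 + 125*b*h (U(h, b) = (125*h)*b + √(36 + 1) = 125*b*h + √37 = √37 + 125*b*h)
174 + U(2 - 1*1, -6) = 174 + (√37 + 125*(-6)*(2 - 1*1)) = 174 + (√37 + 125*(-6)*(2 - 1)) = 174 + (√37 + 125*(-6)*1) = 174 + (√37 - 750) = 174 + (-750 + √37) = -576 + √37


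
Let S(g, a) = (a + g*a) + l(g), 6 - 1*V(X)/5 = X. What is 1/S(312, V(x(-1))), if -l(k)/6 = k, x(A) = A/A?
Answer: 1/5953 ≈ 0.00016798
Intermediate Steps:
x(A) = 1
V(X) = 30 - 5*X
l(k) = -6*k
S(g, a) = a - 6*g + a*g (S(g, a) = (a + g*a) - 6*g = (a + a*g) - 6*g = a - 6*g + a*g)
1/S(312, V(x(-1))) = 1/((30 - 5*1) - 6*312 + (30 - 5*1)*312) = 1/((30 - 5) - 1872 + (30 - 5)*312) = 1/(25 - 1872 + 25*312) = 1/(25 - 1872 + 7800) = 1/5953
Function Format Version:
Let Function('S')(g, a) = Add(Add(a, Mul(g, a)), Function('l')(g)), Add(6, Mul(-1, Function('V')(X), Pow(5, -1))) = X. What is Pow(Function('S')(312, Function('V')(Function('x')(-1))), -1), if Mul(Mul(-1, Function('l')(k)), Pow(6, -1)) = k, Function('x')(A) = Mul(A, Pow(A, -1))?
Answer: Rational(1, 5953) ≈ 0.00016798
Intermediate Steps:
Function('x')(A) = 1
Function('V')(X) = Add(30, Mul(-5, X))
Function('l')(k) = Mul(-6, k)
Function('S')(g, a) = Add(a, Mul(-6, g), Mul(a, g)) (Function('S')(g, a) = Add(Add(a, Mul(g, a)), Mul(-6, g)) = Add(Add(a, Mul(a, g)), Mul(-6, g)) = Add(a, Mul(-6, g), Mul(a, g)))
Pow(Function('S')(312, Function('V')(Function('x')(-1))), -1) = Pow(Add(Add(30, Mul(-5, 1)), Mul(-6, 312), Mul(Add(30, Mul(-5, 1)), 312)), -1) = Pow(Add(Add(30, -5), -1872, Mul(Add(30, -5), 312)), -1) = Pow(Add(25, -1872, Mul(25, 312)), -1) = Pow(Add(25, -1872, 7800), -1) = Pow(5953, -1) = Rational(1, 5953)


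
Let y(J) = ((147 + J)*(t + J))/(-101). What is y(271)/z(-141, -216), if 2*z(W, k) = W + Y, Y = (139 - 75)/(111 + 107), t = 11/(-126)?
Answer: 1555258870/97589331 ≈ 15.937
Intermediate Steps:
t = -11/126 (t = 11*(-1/126) = -11/126 ≈ -0.087302)
Y = 32/109 (Y = 64/218 = 64*(1/218) = 32/109 ≈ 0.29358)
z(W, k) = 16/109 + W/2 (z(W, k) = (W + 32/109)/2 = (32/109 + W)/2 = 16/109 + W/2)
y(J) = -(147 + J)*(-11/126 + J)/101 (y(J) = ((147 + J)*(-11/126 + J))/(-101) = ((147 + J)*(-11/126 + J))*(-1/101) = -(147 + J)*(-11/126 + J)/101)
y(271)/z(-141, -216) = (77/606 - 18511/12726*271 - 1/101*271**2)/(16/109 + (1/2)*(-141)) = (77/606 - 5016481/12726 - 1/101*73441)/(16/109 - 141/2) = (77/606 - 5016481/12726 - 73441/101)/(-15337/218) = -7134215/6363*(-218/15337) = 1555258870/97589331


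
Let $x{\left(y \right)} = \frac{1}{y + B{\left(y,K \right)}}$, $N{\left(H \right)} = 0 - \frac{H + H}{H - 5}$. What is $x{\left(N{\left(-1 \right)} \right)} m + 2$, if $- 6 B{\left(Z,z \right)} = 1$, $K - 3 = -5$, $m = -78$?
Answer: $158$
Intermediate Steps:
$K = -2$ ($K = 3 - 5 = -2$)
$B{\left(Z,z \right)} = - \frac{1}{6}$ ($B{\left(Z,z \right)} = \left(- \frac{1}{6}\right) 1 = - \frac{1}{6}$)
$N{\left(H \right)} = - \frac{2 H}{-5 + H}$ ($N{\left(H \right)} = 0 - \frac{2 H}{-5 + H} = - \frac{2 H}{-5 + H}$)
$x{\left(y \right)} = \frac{1}{- \frac{1}{6} + y}$ ($x{\left(y \right)} = \frac{1}{y - \frac{1}{6}} = \frac{1}{- \frac{1}{6} + y}$)
$x{\left(N{\left(-1 \right)} \right)} m + 2 = \frac{6}{-1 + 6 \left(\left(-2\right) \left(-1\right) \frac{1}{-5 - 1}\right)} \left(-78\right) + 2 = \frac{6}{-1 + 6 \left(\left(-2\right) \left(-1\right) \frac{1}{-6}\right)} \left(-78\right) + 2 = \frac{6}{-1 + 6 \left(\left(-2\right) \left(-1\right) \left(- \frac{1}{6}\right)\right)} \left(-78\right) + 2 = \frac{6}{-1 + 6 \left(- \frac{1}{3}\right)} \left(-78\right) + 2 = \frac{6}{-1 - 2} \left(-78\right) + 2 = \frac{6}{-3} \left(-78\right) + 2 = 6 \left(- \frac{1}{3}\right) \left(-78\right) + 2 = \left(-2\right) \left(-78\right) + 2 = 156 + 2 = 158$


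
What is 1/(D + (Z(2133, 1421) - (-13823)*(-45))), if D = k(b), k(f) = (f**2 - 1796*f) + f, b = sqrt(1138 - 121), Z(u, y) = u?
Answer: -13753/8438707640 + 359*sqrt(113)/25316122920 ≈ -1.4790e-6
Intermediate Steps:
b = 3*sqrt(113) (b = sqrt(1017) = 3*sqrt(113) ≈ 31.890)
k(f) = f**2 - 1795*f
D = 3*sqrt(113)*(-1795 + 3*sqrt(113)) (D = (3*sqrt(113))*(-1795 + 3*sqrt(113)) = 3*sqrt(113)*(-1795 + 3*sqrt(113)) ≈ -56226.)
1/(D + (Z(2133, 1421) - (-13823)*(-45))) = 1/((1017 - 5385*sqrt(113)) + (2133 - (-13823)*(-45))) = 1/((1017 - 5385*sqrt(113)) + (2133 - 1*622035)) = 1/((1017 - 5385*sqrt(113)) + (2133 - 622035)) = 1/((1017 - 5385*sqrt(113)) - 619902) = 1/(-618885 - 5385*sqrt(113))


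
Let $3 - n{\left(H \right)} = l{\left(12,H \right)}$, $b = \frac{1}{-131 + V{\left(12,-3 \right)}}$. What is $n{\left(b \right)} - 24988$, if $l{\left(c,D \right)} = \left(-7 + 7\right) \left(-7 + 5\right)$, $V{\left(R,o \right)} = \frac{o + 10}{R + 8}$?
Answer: $-24985$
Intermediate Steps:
$V{\left(R,o \right)} = \frac{10 + o}{8 + R}$
$b = - \frac{20}{2613}$ ($b = \frac{1}{-131 + \frac{10 - 3}{8 + 12}} = \frac{1}{-131 + \frac{1}{20} \cdot 7} = \frac{1}{-131 + \frac{7}{20}} = \frac{1}{- \frac{2613}{20}} = - \frac{20}{2613} \approx -0.007654$)
$l{\left(c,D \right)} = 0$ ($l{\left(c,D \right)} = 0 \left(-2\right) = 0$)
$n{\left(H \right)} = 3$ ($n{\left(H \right)} = 3 - 0 = 3 + 0 = 3$)
$n{\left(b \right)} - 24988 = 3 - 24988 = -24985$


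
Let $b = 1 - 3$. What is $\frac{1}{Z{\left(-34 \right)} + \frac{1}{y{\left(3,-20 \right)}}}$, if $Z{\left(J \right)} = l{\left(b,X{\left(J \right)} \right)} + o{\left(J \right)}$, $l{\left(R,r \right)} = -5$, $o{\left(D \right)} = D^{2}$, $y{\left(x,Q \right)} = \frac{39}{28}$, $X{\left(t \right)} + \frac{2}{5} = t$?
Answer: $\frac{39}{44917} \approx 0.00086827$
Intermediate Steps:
$X{\left(t \right)} = - \frac{2}{5} + t$
$b = -2$ ($b = 1 - 3 = -2$)
$y{\left(x,Q \right)} = \frac{39}{28}$ ($y{\left(x,Q \right)} = 39 \cdot \frac{1}{28} = \frac{39}{28}$)
$Z{\left(J \right)} = -5 + J^{2}$
$\frac{1}{Z{\left(-34 \right)} + \frac{1}{y{\left(3,-20 \right)}}} = \frac{1}{\left(-5 + \left(-34\right)^{2}\right) + \frac{1}{\frac{39}{28}}} = \frac{1}{\left(-5 + 1156\right) + \frac{28}{39}} = \frac{1}{1151 + \frac{28}{39}} = \frac{1}{\frac{44917}{39}} = \frac{39}{44917}$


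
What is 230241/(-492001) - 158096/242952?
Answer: -16715112691/14941578369 ≈ -1.1187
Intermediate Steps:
230241/(-492001) - 158096/242952 = 230241*(-1/492001) - 158096*1/242952 = -230241/492001 - 19762/30369 = -16715112691/14941578369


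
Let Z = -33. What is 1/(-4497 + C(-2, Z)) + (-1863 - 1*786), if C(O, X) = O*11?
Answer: -11970832/4519 ≈ -2649.0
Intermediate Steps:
C(O, X) = 11*O
1/(-4497 + C(-2, Z)) + (-1863 - 1*786) = 1/(-4497 + 11*(-2)) + (-1863 - 1*786) = 1/(-4497 - 22) + (-1863 - 786) = 1/(-4519) - 2649 = -1/4519 - 2649 = -11970832/4519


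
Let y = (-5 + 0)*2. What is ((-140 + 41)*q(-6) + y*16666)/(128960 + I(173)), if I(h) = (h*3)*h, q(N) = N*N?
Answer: -170224/218747 ≈ -0.77818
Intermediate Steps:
q(N) = N²
I(h) = 3*h² (I(h) = (3*h)*h = 3*h²)
y = -10 (y = -5*2 = -10)
((-140 + 41)*q(-6) + y*16666)/(128960 + I(173)) = ((-140 + 41)*(-6)² - 10*16666)/(128960 + 3*173²) = (-99*36 - 166660)/(128960 + 3*29929) = (-3564 - 166660)/(128960 + 89787) = -170224/218747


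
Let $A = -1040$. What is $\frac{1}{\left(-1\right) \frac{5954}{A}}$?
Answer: $\frac{40}{229} \approx 0.17467$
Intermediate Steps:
$\frac{1}{\left(-1\right) \frac{5954}{A}} = \frac{1}{\left(-1\right) \frac{5954}{-1040}} = \frac{1}{\left(-1\right) 5954 \left(- \frac{1}{1040}\right)} = \frac{1}{\left(-1\right) \left(- \frac{229}{40}\right)} = \frac{1}{\frac{229}{40}} = \frac{40}{229}$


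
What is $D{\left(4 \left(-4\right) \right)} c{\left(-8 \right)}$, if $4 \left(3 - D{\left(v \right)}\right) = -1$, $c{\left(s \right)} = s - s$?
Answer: $0$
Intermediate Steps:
$c{\left(s \right)} = 0$
$D{\left(v \right)} = \frac{13}{4}$ ($D{\left(v \right)} = 3 - - \frac{1}{4} = 3 + \frac{1}{4} = \frac{13}{4}$)
$D{\left(4 \left(-4\right) \right)} c{\left(-8 \right)} = \frac{13}{4} \cdot 0 = 0$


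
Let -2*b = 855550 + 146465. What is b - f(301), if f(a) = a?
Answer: -1002617/2 ≈ -5.0131e+5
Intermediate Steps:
b = -1002015/2 (b = -(855550 + 146465)/2 = -½*1002015 = -1002015/2 ≈ -5.0101e+5)
b - f(301) = -1002015/2 - 1*301 = -1002015/2 - 301 = -1002617/2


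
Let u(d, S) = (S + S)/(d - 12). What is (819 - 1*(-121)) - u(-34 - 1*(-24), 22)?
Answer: 942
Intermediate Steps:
u(d, S) = 2*S/(-12 + d) (u(d, S) = (2*S)/(-12 + d) = 2*S/(-12 + d))
(819 - 1*(-121)) - u(-34 - 1*(-24), 22) = (819 - 1*(-121)) - 2*22/(-12 + (-34 - 1*(-24))) = (819 + 121) - 2*22/(-12 + (-34 + 24)) = 940 - 2*22/(-12 - 10) = 940 - 2*22/(-22) = 940 - 2*22*(-1)/22 = 940 - 1*(-2) = 940 + 2 = 942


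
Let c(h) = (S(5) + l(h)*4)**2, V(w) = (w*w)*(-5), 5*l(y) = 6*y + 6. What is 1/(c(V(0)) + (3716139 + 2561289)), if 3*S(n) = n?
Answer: 225/1412430709 ≈ 1.5930e-7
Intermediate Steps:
l(y) = 6/5 + 6*y/5 (l(y) = (6*y + 6)/5 = (6 + 6*y)/5 = 6/5 + 6*y/5)
S(n) = n/3
V(w) = -5*w**2 (V(w) = w**2*(-5) = -5*w**2)
c(h) = (97/15 + 24*h/5)**2 (c(h) = ((1/3)*5 + (6/5 + 6*h/5)*4)**2 = (5/3 + (24/5 + 24*h/5))**2 = (97/15 + 24*h/5)**2)
1/(c(V(0)) + (3716139 + 2561289)) = 1/((97 + 72*(-5*0**2))**2/225 + (3716139 + 2561289)) = 1/((97 + 72*(-5*0))**2/225 + 6277428) = 1/((97 + 72*0)**2/225 + 6277428) = 1/((97 + 0)**2/225 + 6277428) = 1/((1/225)*97**2 + 6277428) = 1/((1/225)*9409 + 6277428) = 1/(9409/225 + 6277428) = 1/(1412430709/225) = 225/1412430709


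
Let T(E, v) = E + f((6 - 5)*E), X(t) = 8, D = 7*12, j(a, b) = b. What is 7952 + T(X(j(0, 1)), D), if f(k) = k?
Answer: 7968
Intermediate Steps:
D = 84
T(E, v) = 2*E (T(E, v) = E + (6 - 5)*E = E + 1*E = E + E = 2*E)
7952 + T(X(j(0, 1)), D) = 7952 + 2*8 = 7952 + 16 = 7968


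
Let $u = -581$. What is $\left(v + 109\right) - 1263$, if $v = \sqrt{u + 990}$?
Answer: $-1154 + \sqrt{409} \approx -1133.8$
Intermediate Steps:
$v = \sqrt{409}$ ($v = \sqrt{-581 + 990} = \sqrt{409} \approx 20.224$)
$\left(v + 109\right) - 1263 = \left(\sqrt{409} + 109\right) - 1263 = \left(109 + \sqrt{409}\right) - 1263 = -1154 + \sqrt{409}$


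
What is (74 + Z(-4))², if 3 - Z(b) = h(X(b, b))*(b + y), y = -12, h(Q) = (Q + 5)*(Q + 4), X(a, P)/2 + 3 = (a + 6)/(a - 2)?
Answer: 1776889/81 ≈ 21937.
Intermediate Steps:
X(a, P) = -6 + 2*(6 + a)/(-2 + a) (X(a, P) = -6 + 2*((a + 6)/(a - 2)) = -6 + 2*((6 + a)/(-2 + a)) = -6 + 2*(6 + a)/(-2 + a))
h(Q) = (4 + Q)*(5 + Q) (h(Q) = (5 + Q)*(4 + Q) = (4 + Q)*(5 + Q))
Z(b) = 3 - (-12 + b)*(20 + 16*(6 - b)²/(-2 + b)² + 36*(6 - b)/(-2 + b)) (Z(b) = 3 - (20 + (4*(6 - b)/(-2 + b))² + 9*(4*(6 - b)/(-2 + b)))*(b - 12) = 3 - (20 + 16*(6 - b)²/(-2 + b)² + 36*(6 - b)/(-2 + b))*(-12 + b) = 3 - (-12 + b)*(20 + 16*(6 - b)²/(-2 + b)² + 36*(6 - b)/(-2 + b)))
(74 + Z(-4))² = (74 + (2700 - 44*(-4) - 13*(-4)²)/(4 + (-4)² - 4*(-4)))² = (74 + (2700 + 176 - 13*16)/(4 + 16 + 16))² = (74 + (2700 + 176 - 208)/36)² = (74 + (1/36)*2668)² = (74 + 667/9)² = (1333/9)² = 1776889/81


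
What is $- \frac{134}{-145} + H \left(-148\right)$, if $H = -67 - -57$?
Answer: $\frac{214734}{145} \approx 1480.9$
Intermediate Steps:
$H = -10$ ($H = -67 + 57 = -10$)
$- \frac{134}{-145} + H \left(-148\right) = - \frac{134}{-145} - -1480 = \left(-134\right) \left(- \frac{1}{145}\right) + 1480 = \frac{134}{145} + 1480 = \frac{214734}{145}$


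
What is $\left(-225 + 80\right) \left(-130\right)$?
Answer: $18850$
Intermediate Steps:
$\left(-225 + 80\right) \left(-130\right) = \left(-145\right) \left(-130\right) = 18850$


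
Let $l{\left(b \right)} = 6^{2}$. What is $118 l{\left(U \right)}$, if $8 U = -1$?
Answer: $4248$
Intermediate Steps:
$U = - \frac{1}{8}$ ($U = \frac{1}{8} \left(-1\right) = - \frac{1}{8} \approx -0.125$)
$l{\left(b \right)} = 36$
$118 l{\left(U \right)} = 118 \cdot 36 = 4248$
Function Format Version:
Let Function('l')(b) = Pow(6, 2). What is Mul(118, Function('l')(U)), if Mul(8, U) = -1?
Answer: 4248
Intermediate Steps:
U = Rational(-1, 8) (U = Mul(Rational(1, 8), -1) = Rational(-1, 8) ≈ -0.12500)
Function('l')(b) = 36
Mul(118, Function('l')(U)) = Mul(118, 36) = 4248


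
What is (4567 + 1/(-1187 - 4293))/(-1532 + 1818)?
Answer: 25027159/1567280 ≈ 15.969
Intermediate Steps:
(4567 + 1/(-1187 - 4293))/(-1532 + 1818) = (4567 + 1/(-5480))/286 = (4567 - 1/5480)*(1/286) = (25027159/5480)*(1/286) = 25027159/1567280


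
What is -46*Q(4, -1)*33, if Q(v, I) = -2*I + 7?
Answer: -13662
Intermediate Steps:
Q(v, I) = 7 - 2*I
-46*Q(4, -1)*33 = -46*(7 - 2*(-1))*33 = -46*(7 + 2)*33 = -46*9*33 = -414*33 = -13662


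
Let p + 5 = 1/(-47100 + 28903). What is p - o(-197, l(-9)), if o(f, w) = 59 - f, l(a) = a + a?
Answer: -4749418/18197 ≈ -261.00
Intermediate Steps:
l(a) = 2*a
p = -90986/18197 (p = -5 + 1/(-47100 + 28903) = -5 + 1/(-18197) = -5 - 1/18197 = -90986/18197 ≈ -5.0001)
p - o(-197, l(-9)) = -90986/18197 - (59 - 1*(-197)) = -90986/18197 - (59 + 197) = -90986/18197 - 1*256 = -90986/18197 - 256 = -4749418/18197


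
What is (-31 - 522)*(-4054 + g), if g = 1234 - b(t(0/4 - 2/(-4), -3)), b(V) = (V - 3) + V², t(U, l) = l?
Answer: 1561119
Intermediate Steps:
b(V) = -3 + V + V² (b(V) = (-3 + V) + V² = -3 + V + V²)
g = 1231 (g = 1234 - (-3 - 3 + (-3)²) = 1234 - (-3 - 3 + 9) = 1234 - 1*3 = 1234 - 3 = 1231)
(-31 - 522)*(-4054 + g) = (-31 - 522)*(-4054 + 1231) = -553*(-2823) = 1561119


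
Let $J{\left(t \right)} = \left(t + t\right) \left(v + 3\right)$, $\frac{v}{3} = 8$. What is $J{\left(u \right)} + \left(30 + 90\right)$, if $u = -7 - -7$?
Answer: $120$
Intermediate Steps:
$v = 24$ ($v = 3 \cdot 8 = 24$)
$u = 0$ ($u = -7 + 7 = 0$)
$J{\left(t \right)} = 54 t$ ($J{\left(t \right)} = \left(t + t\right) \left(24 + 3\right) = 2 t 27 = 54 t$)
$J{\left(u \right)} + \left(30 + 90\right) = 54 \cdot 0 + \left(30 + 90\right) = 0 + 120 = 120$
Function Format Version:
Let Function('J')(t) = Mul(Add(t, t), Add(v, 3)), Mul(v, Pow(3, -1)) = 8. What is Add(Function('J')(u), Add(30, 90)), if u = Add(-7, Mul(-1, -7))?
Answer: 120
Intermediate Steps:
v = 24 (v = Mul(3, 8) = 24)
u = 0 (u = Add(-7, 7) = 0)
Function('J')(t) = Mul(54, t) (Function('J')(t) = Mul(Add(t, t), Add(24, 3)) = Mul(Mul(2, t), 27) = Mul(54, t))
Add(Function('J')(u), Add(30, 90)) = Add(Mul(54, 0), Add(30, 90)) = Add(0, 120) = 120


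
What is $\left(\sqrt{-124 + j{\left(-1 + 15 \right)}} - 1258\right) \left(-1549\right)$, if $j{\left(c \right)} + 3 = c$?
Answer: $1948642 - 1549 i \sqrt{113} \approx 1.9486 \cdot 10^{6} - 16466.0 i$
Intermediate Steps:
$j{\left(c \right)} = -3 + c$
$\left(\sqrt{-124 + j{\left(-1 + 15 \right)}} - 1258\right) \left(-1549\right) = \left(\sqrt{-124 + \left(-3 + \left(-1 + 15\right)\right)} - 1258\right) \left(-1549\right) = \left(\sqrt{-124 + \left(-3 + 14\right)} - 1258\right) \left(-1549\right) = \left(\sqrt{-124 + 11} - 1258\right) \left(-1549\right) = \left(\sqrt{-113} - 1258\right) \left(-1549\right) = \left(i \sqrt{113} - 1258\right) \left(-1549\right) = \left(-1258 + i \sqrt{113}\right) \left(-1549\right) = 1948642 - 1549 i \sqrt{113}$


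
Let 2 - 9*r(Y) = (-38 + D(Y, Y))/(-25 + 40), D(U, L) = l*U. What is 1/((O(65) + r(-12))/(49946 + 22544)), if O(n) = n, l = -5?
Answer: 9786150/8783 ≈ 1114.2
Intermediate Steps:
D(U, L) = -5*U
r(Y) = 68/135 + Y/27 (r(Y) = 2/9 - (-38 - 5*Y)/(9*(-25 + 40)) = 2/9 - (-38 - 5*Y)/(9*15) = 2/9 - (-38/15 - Y/3)/9 = 2/9 + (38/135 + Y/27) = 68/135 + Y/27)
1/((O(65) + r(-12))/(49946 + 22544)) = 1/((65 + (68/135 + (1/27)*(-12)))/(49946 + 22544)) = 1/((65 + (68/135 - 4/9))/72490) = 1/((65 + 8/135)*(1/72490)) = 1/((8783/135)*(1/72490)) = 1/(8783/9786150) = 9786150/8783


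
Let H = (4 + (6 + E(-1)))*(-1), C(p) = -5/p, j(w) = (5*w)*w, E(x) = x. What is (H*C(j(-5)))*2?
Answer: 18/25 ≈ 0.72000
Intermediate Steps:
j(w) = 5*w²
H = -9 (H = (4 + (6 - 1))*(-1) = (4 + 5)*(-1) = 9*(-1) = -9)
(H*C(j(-5)))*2 = -(-45)/(5*(-5)²)*2 = -(-45)/(5*25)*2 = -(-45)/125*2 = -9*(-1/25)*2 = (9/25)*2 = 18/25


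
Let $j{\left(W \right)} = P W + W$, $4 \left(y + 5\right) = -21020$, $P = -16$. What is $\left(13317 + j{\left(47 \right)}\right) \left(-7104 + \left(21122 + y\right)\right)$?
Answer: $110455896$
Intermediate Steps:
$y = -5260$ ($y = -5 + \frac{1}{4} \left(-21020\right) = -5 - 5255 = -5260$)
$j{\left(W \right)} = - 15 W$ ($j{\left(W \right)} = - 16 W + W = - 15 W$)
$\left(13317 + j{\left(47 \right)}\right) \left(-7104 + \left(21122 + y\right)\right) = \left(13317 - 705\right) \left(-7104 + \left(21122 - 5260\right)\right) = \left(13317 - 705\right) \left(-7104 + 15862\right) = 12612 \cdot 8758 = 110455896$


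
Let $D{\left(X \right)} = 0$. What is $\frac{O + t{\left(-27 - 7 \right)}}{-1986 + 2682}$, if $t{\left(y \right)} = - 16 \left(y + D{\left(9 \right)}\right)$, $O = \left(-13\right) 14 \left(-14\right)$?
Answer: $\frac{773}{174} \approx 4.4425$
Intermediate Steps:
$O = 2548$ ($O = \left(-182\right) \left(-14\right) = 2548$)
$t{\left(y \right)} = - 16 y$ ($t{\left(y \right)} = - 16 \left(y + 0\right) = - 16 y$)
$\frac{O + t{\left(-27 - 7 \right)}}{-1986 + 2682} = \frac{2548 - 16 \left(-27 - 7\right)}{-1986 + 2682} = \frac{2548 - -544}{696} = \left(2548 + 544\right) \frac{1}{696} = 3092 \cdot \frac{1}{696} = \frac{773}{174}$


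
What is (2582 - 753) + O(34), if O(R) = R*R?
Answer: 2985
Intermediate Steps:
O(R) = R**2
(2582 - 753) + O(34) = (2582 - 753) + 34**2 = 1829 + 1156 = 2985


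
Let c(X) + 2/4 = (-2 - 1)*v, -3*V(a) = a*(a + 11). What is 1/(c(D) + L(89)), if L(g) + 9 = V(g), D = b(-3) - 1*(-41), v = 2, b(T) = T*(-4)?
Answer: -6/17893 ≈ -0.00033533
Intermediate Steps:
b(T) = -4*T
D = 53 (D = -4*(-3) - 1*(-41) = 12 + 41 = 53)
V(a) = -a*(11 + a)/3 (V(a) = -a*(a + 11)/3 = -a*(11 + a)/3)
L(g) = -9 - g*(11 + g)/3
c(X) = -13/2 (c(X) = -½ + (-2 - 1)*2 = -½ - 3*2 = -½ - 6 = -13/2)
1/(c(D) + L(89)) = 1/(-13/2 + (-9 - ⅓*89*(11 + 89))) = 1/(-13/2 + (-9 - ⅓*89*100)) = 1/(-13/2 + (-9 - 8900/3)) = 1/(-13/2 - 8927/3) = 1/(-17893/6) = -6/17893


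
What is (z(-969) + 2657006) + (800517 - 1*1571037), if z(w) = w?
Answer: 1885517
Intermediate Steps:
(z(-969) + 2657006) + (800517 - 1*1571037) = (-969 + 2657006) + (800517 - 1*1571037) = 2656037 + (800517 - 1571037) = 2656037 - 770520 = 1885517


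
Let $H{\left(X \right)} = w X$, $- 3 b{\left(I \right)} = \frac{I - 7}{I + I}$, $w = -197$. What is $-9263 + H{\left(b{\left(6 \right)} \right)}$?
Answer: $- \frac{333665}{36} \approx -9268.5$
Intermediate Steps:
$b{\left(I \right)} = - \frac{-7 + I}{6 I}$ ($b{\left(I \right)} = - \frac{\left(I - 7\right) \frac{1}{I + I}}{3} = - \frac{\left(-7 + I\right) \frac{1}{2 I}}{3} = - \frac{\frac{1}{2} \frac{1}{I} \left(-7 + I\right)}{3} = - \frac{-7 + I}{6 I}$)
$H{\left(X \right)} = - 197 X$
$-9263 + H{\left(b{\left(6 \right)} \right)} = -9263 - 197 \frac{7 - 6}{6 \cdot 6} = -9263 - 197 \cdot \frac{1}{6} \cdot \frac{1}{6} \left(7 - 6\right) = -9263 - 197 \cdot \frac{1}{6} \cdot \frac{1}{6} \cdot 1 = -9263 - \frac{197}{36} = - \frac{333665}{36}$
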